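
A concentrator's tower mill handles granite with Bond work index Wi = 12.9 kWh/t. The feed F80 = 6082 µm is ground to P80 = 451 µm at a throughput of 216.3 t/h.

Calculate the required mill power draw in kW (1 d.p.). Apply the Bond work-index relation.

P = 956.1 kW

W = 10·Wi·[P80^(−½) − F80^(−½)]
W = 10·12.9·(1/√451 − 1/√6082) = 10·12.9·(0.034266) = 4.4203 kWh/t
P = W·T = 4.4203·216.3 = 956.1 kW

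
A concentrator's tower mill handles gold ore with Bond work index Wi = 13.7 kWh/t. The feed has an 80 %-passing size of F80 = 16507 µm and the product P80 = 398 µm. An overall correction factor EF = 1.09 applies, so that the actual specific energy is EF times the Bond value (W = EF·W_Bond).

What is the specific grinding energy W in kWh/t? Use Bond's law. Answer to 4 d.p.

W = 10 Wi / √P80 − 10 Wi / √F80
1/√398 = 0.050125;  1/√16507 = 0.007783
W = 10·13.7·(0.050125 − 0.007783) = 5.8009 kWh/t
With EF = 1.09: W = 5.8009·1.09 = 6.3230 kWh/t

W = 6.3230 kWh/t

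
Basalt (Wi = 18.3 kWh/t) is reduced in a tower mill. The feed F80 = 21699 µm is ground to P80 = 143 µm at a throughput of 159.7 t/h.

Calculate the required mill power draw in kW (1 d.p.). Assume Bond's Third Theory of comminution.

Bond: W = 10·Wi·(1/√P80 − 1/√F80)
W = 10·18.3·(1/√143 − 1/√21699) = 10·18.3·(0.076836) = 14.0609 kWh/t
P_mill = W·ṁ = 14.0609·159.7 = 2245.5 kW

P = 2245.5 kW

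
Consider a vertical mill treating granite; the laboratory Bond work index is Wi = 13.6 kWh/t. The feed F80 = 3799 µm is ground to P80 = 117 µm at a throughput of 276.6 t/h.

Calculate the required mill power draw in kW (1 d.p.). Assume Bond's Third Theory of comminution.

W_Bond = 10·Wi·(1/√P₈₀ − 1/√F₈₀)
W = 10·13.6·(1/√117 − 1/√3799) = 10·13.6·(0.076226) = 10.3667 kWh/t
P_mill = W·ṁ = 10.3667·276.6 = 2867.4 kW

P = 2867.4 kW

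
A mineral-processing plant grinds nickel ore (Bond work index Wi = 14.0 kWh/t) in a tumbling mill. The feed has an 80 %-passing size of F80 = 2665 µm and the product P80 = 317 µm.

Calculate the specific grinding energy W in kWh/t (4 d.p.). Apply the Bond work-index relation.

W = 5.1512 kWh/t

W = 10·Wi·(P80^(-½) − F80^(-½))
1/√317 = 0.056166;  1/√2665 = 0.019371
W = 10·14.0·(0.056166 − 0.019371) = 5.1512 kWh/t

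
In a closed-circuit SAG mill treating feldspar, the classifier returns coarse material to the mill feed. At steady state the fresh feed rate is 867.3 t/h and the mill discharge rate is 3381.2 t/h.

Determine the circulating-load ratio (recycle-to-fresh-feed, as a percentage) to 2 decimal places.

CL = 289.85 %

Steady state: M = F + R.
R = M − F = 3381.2 − 867.3 = 2513.9 t/h
CL = 100·R/F = 100·2513.9/867.3 = 289.85 %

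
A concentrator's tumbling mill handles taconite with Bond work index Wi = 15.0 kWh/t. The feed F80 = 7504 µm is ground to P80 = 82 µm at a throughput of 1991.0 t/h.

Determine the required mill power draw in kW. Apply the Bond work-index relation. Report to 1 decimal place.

W = 10 Wi / √P80 − 10 Wi / √F80
W = 10·15.0·(1/√82 − 1/√7504) = 10·15.0·(0.098888) = 14.8331 kWh/t
Power = W × throughput = 14.8331 kWh/t × 1991.0 t/h = 29532.8 kW

P = 29532.8 kW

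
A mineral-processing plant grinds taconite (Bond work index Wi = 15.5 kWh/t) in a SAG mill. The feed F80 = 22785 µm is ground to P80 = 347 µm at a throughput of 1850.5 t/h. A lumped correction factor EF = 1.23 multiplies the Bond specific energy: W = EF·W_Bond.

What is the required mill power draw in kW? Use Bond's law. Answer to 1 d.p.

P = 16601.9 kW

W = 10 Wi (1/√P80 − 1/√F80)  [Bond]
W = 10·15.5·(1/√347 − 1/√22785) = 10·15.5·(0.047058) = 7.2940 kWh/t
Apply correction: 7.2940 × 1.23 = 8.9716 kWh/t
Mill draw = 8.9716 × 1850.5 = 16601.9 kW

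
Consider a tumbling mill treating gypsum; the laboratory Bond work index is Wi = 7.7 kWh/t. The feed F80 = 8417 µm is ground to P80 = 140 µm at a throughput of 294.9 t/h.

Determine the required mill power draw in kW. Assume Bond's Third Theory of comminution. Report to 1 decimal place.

W = 10 Wi (P80^-0.5 − F80^-0.5)
W = 10·7.7·(1/√140 − 1/√8417) = 10·7.7·(0.073616) = 5.6684 kWh/t
P_mill = W·ṁ = 5.6684·294.9 = 1671.6 kW

P = 1671.6 kW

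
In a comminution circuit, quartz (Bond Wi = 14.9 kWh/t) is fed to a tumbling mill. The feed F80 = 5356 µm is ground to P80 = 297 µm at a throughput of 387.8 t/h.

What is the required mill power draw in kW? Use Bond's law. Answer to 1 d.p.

P = 2563.3 kW

W = 10 Wi / √P80 − 10 Wi / √F80
W = 10·14.9·(1/√297 − 1/√5356) = 10·14.9·(0.044362) = 6.6099 kWh/t
P = W·T = 6.6099·387.8 = 2563.3 kW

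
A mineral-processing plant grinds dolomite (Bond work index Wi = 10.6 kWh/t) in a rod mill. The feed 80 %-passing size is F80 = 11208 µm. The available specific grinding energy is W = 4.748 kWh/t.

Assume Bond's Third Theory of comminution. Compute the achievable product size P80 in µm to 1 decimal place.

P80 = 339.9 µm

W = 10 Wi (1/√P80 − 1/√F80)  [Bond]
P80^-0.5 = F80^-0.5 + W/(10 Wi)
  = 4.7480/(10·10.6) + 1/√11208 = 0.044792 + 0.009446 = 0.054238
P80 = (1/0.054238)² = 18.4372² = 339.93 µm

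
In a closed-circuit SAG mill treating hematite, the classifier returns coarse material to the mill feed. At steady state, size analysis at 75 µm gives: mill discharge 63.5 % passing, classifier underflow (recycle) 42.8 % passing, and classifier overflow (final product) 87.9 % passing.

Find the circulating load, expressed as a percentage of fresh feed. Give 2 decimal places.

Two-product formula at 75 µm:
d + r·d = r·u + o → r(d−u) = o−d
r = (87.9 − 63.5)/(63.5 − 42.8) = 24.4/20.7 = 1.1787
CL = 100·r = 117.87 %

CL = 117.87 %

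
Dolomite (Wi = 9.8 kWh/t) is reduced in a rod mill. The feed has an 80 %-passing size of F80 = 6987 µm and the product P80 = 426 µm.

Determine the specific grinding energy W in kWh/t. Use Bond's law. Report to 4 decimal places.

Bond:  W = 10 Wi (1/√P − 1/√F)
1/√426 = 0.048450;  1/√6987 = 0.011963
W = 10·9.8·(0.048450 − 0.011963) = 3.5757 kWh/t

W = 3.5757 kWh/t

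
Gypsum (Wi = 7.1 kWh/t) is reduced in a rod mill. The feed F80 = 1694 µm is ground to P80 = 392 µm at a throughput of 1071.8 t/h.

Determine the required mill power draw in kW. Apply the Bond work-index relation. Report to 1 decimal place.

P = 1994.6 kW

W = 10·Wi·[P80^(−½) − F80^(−½)]
W = 10·7.1·(1/√392 − 1/√1694) = 10·7.1·(0.026211) = 1.8610 kWh/t
P_mill = W·ṁ = 1.8610·1071.8 = 1994.6 kW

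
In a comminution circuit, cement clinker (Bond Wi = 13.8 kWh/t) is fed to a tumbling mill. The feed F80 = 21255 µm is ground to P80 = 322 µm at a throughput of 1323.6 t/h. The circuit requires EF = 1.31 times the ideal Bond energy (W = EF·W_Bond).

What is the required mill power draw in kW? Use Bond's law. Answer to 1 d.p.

W = 10 Wi (P80^-0.5 − F80^-0.5)
W = 10·13.8·(1/√322 − 1/√21255) = 10·13.8·(0.048869) = 6.7439 kWh/t
With EF = 1.31: W = 6.7439·1.31 = 8.8345 kWh/t
P_mill = W·ṁ = 8.8345·1323.6 = 11693.3 kW

P = 11693.3 kW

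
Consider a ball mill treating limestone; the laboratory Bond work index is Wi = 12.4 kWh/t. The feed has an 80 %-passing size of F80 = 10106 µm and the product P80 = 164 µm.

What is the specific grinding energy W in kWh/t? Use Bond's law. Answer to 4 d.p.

Bond: W = 10·Wi·(1/√P80 − 1/√F80)
1/√164 = 0.078087;  1/√10106 = 0.009947
W = 10·12.4·(0.078087 − 0.009947) = 8.4493 kWh/t

W = 8.4493 kWh/t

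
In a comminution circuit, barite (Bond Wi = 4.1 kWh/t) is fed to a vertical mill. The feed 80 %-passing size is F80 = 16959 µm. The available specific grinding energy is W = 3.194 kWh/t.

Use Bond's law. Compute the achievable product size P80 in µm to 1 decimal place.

W = 10 Wi (P80^-0.5 − F80^-0.5)
1/√P80 = 1/√F80 + W/(10·Wi)
  = 3.1940/(10·4.1) + 1/√16959 = 0.077902 + 0.007679 = 0.085581
P80 = (1/0.085581)² = 11.6848² = 136.53 µm

P80 = 136.5 µm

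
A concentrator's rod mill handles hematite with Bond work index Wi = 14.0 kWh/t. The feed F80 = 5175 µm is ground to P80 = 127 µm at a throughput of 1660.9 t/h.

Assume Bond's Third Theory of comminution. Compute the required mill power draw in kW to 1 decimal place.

P = 17401.0 kW

Bond:  W = 10 Wi (1/√P − 1/√F)
W = 10·14.0·(1/√127 − 1/√5175) = 10·14.0·(0.074835) = 10.4769 kWh/t
P_mill = W·ṁ = 10.4769·1660.9 = 17401.0 kW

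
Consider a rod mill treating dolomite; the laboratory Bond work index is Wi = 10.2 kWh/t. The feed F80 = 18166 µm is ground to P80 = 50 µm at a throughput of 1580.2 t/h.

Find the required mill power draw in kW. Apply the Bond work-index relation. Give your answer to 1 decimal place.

P = 21598.5 kW

W_Bond = 10·Wi·(1/√P₈₀ − 1/√F₈₀)
W = 10·10.2·(1/√50 − 1/√18166) = 10·10.2·(0.134002) = 13.6682 kWh/t
P = W·T = 13.6682·1580.2 = 21598.5 kW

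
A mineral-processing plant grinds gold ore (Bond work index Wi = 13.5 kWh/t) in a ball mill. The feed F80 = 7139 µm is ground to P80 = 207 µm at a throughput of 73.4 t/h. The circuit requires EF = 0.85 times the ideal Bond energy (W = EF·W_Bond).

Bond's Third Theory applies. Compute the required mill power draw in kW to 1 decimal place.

W = 10 Wi (1/√P80 − 1/√F80)  [Bond]
W = 10·13.5·(1/√207 − 1/√7139) = 10·13.5·(0.057669) = 7.7854 kWh/t
With EF = 0.85: W = 7.7854·0.85 = 6.6176 kWh/t
P_mill = W·ṁ = 6.6176·73.4 = 485.7 kW

P = 485.7 kW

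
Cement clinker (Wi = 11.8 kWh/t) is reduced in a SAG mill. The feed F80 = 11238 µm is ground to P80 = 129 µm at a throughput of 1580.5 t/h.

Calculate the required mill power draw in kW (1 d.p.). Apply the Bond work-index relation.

P = 14661.1 kW

W = 10 Wi (P80^-0.5 − F80^-0.5)
W = 10·11.8·(1/√129 − 1/√11238) = 10·11.8·(0.078612) = 9.2762 kWh/t
Mill draw = 9.2762 × 1580.5 = 14661.1 kW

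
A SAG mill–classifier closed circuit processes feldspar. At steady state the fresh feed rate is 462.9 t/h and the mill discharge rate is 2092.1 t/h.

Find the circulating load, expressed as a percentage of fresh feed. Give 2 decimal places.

Mill node: discharge = fresh + recycle.
R = M − F = 2092.1 − 462.9 = 1629.2 t/h
CL = 100·R/F = 100·1629.2/462.9 = 351.96 %

CL = 351.96 %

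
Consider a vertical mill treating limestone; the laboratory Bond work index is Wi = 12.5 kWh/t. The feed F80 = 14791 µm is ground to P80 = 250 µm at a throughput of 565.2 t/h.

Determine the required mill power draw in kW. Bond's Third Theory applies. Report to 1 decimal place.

W = 10·Wi·(P80^(-½) − F80^(-½))
W = 10·12.5·(1/√250 − 1/√14791) = 10·12.5·(0.055023) = 6.8779 kWh/t
P = W·T = 6.8779·565.2 = 3887.4 kW

P = 3887.4 kW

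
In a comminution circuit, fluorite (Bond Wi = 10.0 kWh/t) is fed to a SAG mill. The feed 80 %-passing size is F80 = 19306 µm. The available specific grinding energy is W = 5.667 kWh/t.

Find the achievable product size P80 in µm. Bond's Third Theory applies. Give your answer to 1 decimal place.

P80 = 245.2 µm

W = 10·Wi·(P80^(-½) − F80^(-½))
⇒ 1/√P80 = W/(10·Wi) + 1/√F80
  = 5.6670/(10·10.0) + 1/√19306 = 0.056670 + 0.007197 = 0.063867
P80 = (1/0.063867)² = 15.6575² = 245.16 µm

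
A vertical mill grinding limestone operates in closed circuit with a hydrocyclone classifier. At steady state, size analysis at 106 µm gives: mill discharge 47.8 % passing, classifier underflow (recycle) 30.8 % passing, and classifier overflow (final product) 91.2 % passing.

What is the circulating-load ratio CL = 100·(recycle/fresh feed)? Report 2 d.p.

CL = 255.29 %

Balance %-passing 106 µm (r = R/F):
d + r·d = r·u + o → r(d−u) = o−d
r = (91.2 − 47.8)/(47.8 − 30.8) = 43.4/17.0 = 2.5529
CL = 100·r = 255.29 %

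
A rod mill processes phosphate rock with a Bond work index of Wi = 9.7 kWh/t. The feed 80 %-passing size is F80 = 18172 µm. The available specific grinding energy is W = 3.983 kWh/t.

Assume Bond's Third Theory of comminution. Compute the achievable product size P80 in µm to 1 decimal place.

W = 10·Wi·(P80^(-½) − F80^(-½))
P80^-0.5 = F80^-0.5 + W/(10 Wi)
  = 3.9830/(10·9.7) + 1/√18172 = 0.041062 + 0.007418 = 0.048480
P80 = (1/0.048480)² = 20.6270² = 425.47 µm

P80 = 425.5 µm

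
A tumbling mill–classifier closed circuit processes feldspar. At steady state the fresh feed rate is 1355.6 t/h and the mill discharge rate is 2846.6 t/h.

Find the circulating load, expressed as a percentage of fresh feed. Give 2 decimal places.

CL = 109.99 %

M = F + R at steady state, so:
R = M − F = 2846.6 − 1355.6 = 1491.0 t/h
CL = 100·R/F = 100·1491.0/1355.6 = 109.99 %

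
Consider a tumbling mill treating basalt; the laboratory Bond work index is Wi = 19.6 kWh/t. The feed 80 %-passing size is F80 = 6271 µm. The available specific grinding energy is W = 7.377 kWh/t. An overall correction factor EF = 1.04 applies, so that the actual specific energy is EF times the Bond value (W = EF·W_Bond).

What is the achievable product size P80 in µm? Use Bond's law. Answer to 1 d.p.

P80 = 419.6 µm

Bond: W = 10·Wi·(1/√P80 − 1/√F80)
W_Bond = W / EF = 7.377 / 1.04 = 7.0933 kWh/t
1/√P80 = 1/√F80 + W_Bond/(10·Wi)
  = 7.0933/(10·19.6) + 1/√6271 = 0.036190 + 0.012628 = 0.048818
P80 = (1/0.048818)² = 20.4842² = 419.60 µm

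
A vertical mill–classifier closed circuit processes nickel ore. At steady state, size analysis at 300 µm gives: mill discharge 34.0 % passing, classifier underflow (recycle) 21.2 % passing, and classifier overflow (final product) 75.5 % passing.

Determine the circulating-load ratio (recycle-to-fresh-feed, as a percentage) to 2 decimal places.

CL = 324.22 %

Two-product formula at 300 µm:
d + r·d = r·u + o → r(d−u) = o−d
r = (75.5 − 34.0)/(34.0 − 21.2) = 41.5/12.8 = 3.2422
CL = 100·r = 324.22 %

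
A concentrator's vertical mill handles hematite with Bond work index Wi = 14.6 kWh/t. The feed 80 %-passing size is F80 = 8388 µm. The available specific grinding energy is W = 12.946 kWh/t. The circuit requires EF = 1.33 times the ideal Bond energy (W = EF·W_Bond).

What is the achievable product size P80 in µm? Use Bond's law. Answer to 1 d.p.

W = 10 Wi / √P80 − 10 Wi / √F80
W_Bond = W / EF = 12.946 / 1.33 = 9.7338 kWh/t
P80^-0.5 = F80^-0.5 + W_Bond/(10 Wi)
  = 9.7338/(10·14.6) + 1/√8388 = 0.066670 + 0.010919 = 0.077589
P80 = (1/0.077589)² = 12.8885² = 166.11 µm

P80 = 166.1 µm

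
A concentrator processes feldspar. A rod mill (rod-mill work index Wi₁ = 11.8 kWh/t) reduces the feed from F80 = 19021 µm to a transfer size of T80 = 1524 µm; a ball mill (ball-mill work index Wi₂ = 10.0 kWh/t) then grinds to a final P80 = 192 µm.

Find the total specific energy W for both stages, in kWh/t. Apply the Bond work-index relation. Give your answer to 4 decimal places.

W = 6.8224 kWh/t

W_Bond = 10·Wi·(1/√P₈₀ − 1/√F₈₀)
Stage 1 (19021→1524 µm, Wi₁=11.8): W₁ = 10·11.8·(0.025616 − 0.007251) = 2.1671 kWh/t
Stage 2 (1524→192 µm, Wi₂=10.0): W₂ = 10·10.0·(0.072169 − 0.025616) = 4.6553 kWh/t
W = W₁ + W₂ = 2.1671 + 4.6553 = 6.8224 kWh/t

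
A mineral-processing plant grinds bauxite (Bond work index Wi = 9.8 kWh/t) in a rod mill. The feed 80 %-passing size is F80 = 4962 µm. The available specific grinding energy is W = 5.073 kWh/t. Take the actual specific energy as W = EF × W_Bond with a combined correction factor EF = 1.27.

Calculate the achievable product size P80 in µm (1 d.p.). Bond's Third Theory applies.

P80 = 331.1 µm

W = 10 Wi (1/√P80 − 1/√F80)  [Bond]
W_Bond = W / EF = 5.073 / 1.27 = 3.9945 kWh/t
⇒ 1/√P80 = W_Bond/(10·Wi) + 1/√F80
  = 3.9945/(10·9.8) + 1/√4962 = 0.040760 + 0.014196 = 0.054956
P80 = (1/0.054956)² = 18.1963² = 331.10 µm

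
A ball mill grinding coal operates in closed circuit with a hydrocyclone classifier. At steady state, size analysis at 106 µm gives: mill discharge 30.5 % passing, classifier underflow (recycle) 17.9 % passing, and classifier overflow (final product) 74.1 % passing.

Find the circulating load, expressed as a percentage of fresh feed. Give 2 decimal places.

Classifier node, passing 106 µm:
r = (o − d)/(d − u)
r = (74.1 − 30.5)/(30.5 − 17.9) = 43.6/12.6 = 3.4603
CL = 100·r = 346.03 %

CL = 346.03 %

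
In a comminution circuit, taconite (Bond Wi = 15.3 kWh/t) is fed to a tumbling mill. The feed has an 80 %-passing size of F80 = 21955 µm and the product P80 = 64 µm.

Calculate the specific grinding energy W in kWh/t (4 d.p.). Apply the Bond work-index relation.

Bond:  W = 10 Wi (1/√P − 1/√F)
1/√64 = 0.125000;  1/√21955 = 0.006749
W = 10·15.3·(0.125000 − 0.006749) = 18.0924 kWh/t

W = 18.0924 kWh/t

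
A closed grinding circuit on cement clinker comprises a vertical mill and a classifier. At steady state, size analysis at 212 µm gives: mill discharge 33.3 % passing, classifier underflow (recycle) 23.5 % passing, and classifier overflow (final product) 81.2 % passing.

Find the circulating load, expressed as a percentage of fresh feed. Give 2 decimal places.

Let r = R/F. Size balance at 212 µm:
(1+r)d = ru + o → r = (o−d)/(d−u)
r = (81.2 − 33.3)/(33.3 − 23.5) = 47.9/9.8 = 4.8878
CL = 100·r = 488.78 %

CL = 488.78 %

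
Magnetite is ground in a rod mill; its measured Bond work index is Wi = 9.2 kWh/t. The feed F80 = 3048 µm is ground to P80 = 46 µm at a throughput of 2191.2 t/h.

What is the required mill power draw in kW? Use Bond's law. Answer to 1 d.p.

P = 26071.5 kW

W = 10 Wi / √P80 − 10 Wi / √F80
W = 10·9.2·(1/√46 − 1/√3048) = 10·9.2·(0.129329) = 11.8983 kWh/t
P = W·T = 11.8983·2191.2 = 26071.5 kW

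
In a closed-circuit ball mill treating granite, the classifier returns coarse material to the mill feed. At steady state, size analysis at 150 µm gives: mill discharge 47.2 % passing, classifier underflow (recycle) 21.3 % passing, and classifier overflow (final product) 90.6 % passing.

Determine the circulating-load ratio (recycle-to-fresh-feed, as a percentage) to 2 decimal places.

CL = 167.57 %

Let r = R/F. Size balance at 150 µm:
Fd + Rd = Ru + Fo ⇒ R/F = (o−d)/(d−u)
r = (90.6 − 47.2)/(47.2 − 21.3) = 43.4/25.9 = 1.6757
CL = 100·r = 167.57 %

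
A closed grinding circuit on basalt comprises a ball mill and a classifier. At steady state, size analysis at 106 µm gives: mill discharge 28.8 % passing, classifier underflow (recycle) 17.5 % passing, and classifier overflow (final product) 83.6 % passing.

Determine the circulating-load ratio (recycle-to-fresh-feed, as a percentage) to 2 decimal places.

Let r = R/F. Size balance at 106 µm:
(1+r)·d = r·u + o ⇒ r = (o−d)/(d−u)
r = (83.6 − 28.8)/(28.8 − 17.5) = 54.8/11.3 = 4.8496
CL = 100·r = 484.96 %

CL = 484.96 %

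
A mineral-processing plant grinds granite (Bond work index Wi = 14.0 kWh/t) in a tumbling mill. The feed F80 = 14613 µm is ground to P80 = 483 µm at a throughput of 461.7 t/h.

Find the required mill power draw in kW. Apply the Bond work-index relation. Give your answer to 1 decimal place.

W = 10·Wi·(P80^(-½) − F80^(-½))
W = 10·14.0·(1/√483 − 1/√14613) = 10·14.0·(0.037229) = 5.2121 kWh/t
Mill draw = 5.2121 × 461.7 = 2406.4 kW

P = 2406.4 kW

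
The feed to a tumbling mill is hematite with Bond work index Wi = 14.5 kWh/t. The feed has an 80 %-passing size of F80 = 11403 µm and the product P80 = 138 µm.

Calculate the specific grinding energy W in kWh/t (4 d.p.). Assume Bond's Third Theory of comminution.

W = 10·Wi·(P80^(-½) − F80^(-½))
1/√138 = 0.085126;  1/√11403 = 0.009365
W = 10·14.5·(0.085126 − 0.009365) = 10.9853 kWh/t

W = 10.9853 kWh/t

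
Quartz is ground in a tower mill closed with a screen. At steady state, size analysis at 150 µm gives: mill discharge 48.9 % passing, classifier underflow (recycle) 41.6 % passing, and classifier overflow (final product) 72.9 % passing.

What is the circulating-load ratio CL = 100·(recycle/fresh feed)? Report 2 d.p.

CL = 328.77 %

Two-product formula at 150 µm:
d + r·d = r·u + o → r(d−u) = o−d
r = (72.9 − 48.9)/(48.9 − 41.6) = 24.0/7.3 = 3.2877
CL = 100·r = 328.77 %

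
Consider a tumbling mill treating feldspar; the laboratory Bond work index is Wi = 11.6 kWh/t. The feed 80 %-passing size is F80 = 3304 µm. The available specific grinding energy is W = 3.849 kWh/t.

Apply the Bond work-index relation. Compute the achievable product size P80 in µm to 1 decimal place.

P80 = 390.9 µm

W = 10·Wi·(P80^(-½) − F80^(-½))
⇒ 1/√P80 = W/(10·Wi) + 1/√F80
  = 3.8490/(10·11.6) + 1/√3304 = 0.033181 + 0.017397 = 0.050578
P80 = (1/0.050578)² = 19.7713² = 390.91 µm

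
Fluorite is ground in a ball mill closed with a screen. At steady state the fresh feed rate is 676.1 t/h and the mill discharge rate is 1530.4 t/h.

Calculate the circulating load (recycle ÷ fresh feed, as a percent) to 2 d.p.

Mill node: discharge = fresh + recycle.
R = M − F = 1530.4 − 676.1 = 854.3 t/h
CL = 100·R/F = 100·854.3/676.1 = 126.36 %

CL = 126.36 %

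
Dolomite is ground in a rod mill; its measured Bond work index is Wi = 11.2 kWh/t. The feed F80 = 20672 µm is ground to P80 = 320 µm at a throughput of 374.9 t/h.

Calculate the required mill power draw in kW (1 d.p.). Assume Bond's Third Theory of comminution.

P = 2055.2 kW

Bond: W = 10·Wi·(1/√P80 − 1/√F80)
W = 10·11.2·(1/√320 − 1/√20672) = 10·11.2·(0.048947) = 5.4820 kWh/t
Mill draw = 5.4820 × 374.9 = 2055.2 kW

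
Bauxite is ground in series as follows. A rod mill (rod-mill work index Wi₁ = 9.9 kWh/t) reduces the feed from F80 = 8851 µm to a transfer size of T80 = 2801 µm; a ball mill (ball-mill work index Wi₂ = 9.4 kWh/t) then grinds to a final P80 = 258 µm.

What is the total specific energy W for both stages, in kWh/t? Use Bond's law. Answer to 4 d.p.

W = 4.8944 kWh/t

W = 10 Wi (1/√P80 − 1/√F80)  [Bond]
Stage 1 (8851→2801 µm, Wi₁=9.9): W₁ = 10·9.9·(0.018895 − 0.010629) = 0.8183 kWh/t
Stage 2 (2801→258 µm, Wi₂=9.4): W₂ = 10·9.4·(0.062257 − 0.018895) = 4.0761 kWh/t
W = W₁ + W₂ = 0.8183 + 4.0761 = 4.8944 kWh/t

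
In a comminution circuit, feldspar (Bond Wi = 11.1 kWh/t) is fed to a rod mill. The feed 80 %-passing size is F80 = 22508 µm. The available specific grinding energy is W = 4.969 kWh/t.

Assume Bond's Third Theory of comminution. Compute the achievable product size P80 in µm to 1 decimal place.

Bond:  W = 10 Wi (1/√P − 1/√F)
P80^(−½) = W/(10 Wi) + F80^(−½)
  = 4.9690/(10·11.1) + 1/√22508 = 0.044766 + 0.006665 = 0.051431
P80 = (1/0.051431)² = 19.4434² = 378.05 µm

P80 = 378.0 µm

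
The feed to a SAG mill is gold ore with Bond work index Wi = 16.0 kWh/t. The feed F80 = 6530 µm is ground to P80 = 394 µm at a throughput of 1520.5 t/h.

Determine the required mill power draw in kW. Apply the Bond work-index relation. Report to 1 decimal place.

P = 9245.7 kW

W_Bond = 10·Wi·(1/√P₈₀ − 1/√F₈₀)
W = 10·16.0·(1/√394 − 1/√6530) = 10·16.0·(0.038004) = 6.0807 kWh/t
P_mill = W·ṁ = 6.0807·1520.5 = 9245.7 kW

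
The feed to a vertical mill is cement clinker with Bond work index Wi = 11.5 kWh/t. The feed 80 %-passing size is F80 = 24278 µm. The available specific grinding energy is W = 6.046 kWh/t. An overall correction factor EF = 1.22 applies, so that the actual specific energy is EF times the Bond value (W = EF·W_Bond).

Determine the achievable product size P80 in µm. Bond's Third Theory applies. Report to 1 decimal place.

Bond:  W = 10 Wi (1/√P − 1/√F)
W_Bond = W / EF = 6.046 / 1.22 = 4.9557 kWh/t
⇒ 1/√P80 = W_Bond/(10·Wi) + 1/√F80
  = 4.9557/(10·11.5) + 1/√24278 = 0.043093 + 0.006418 = 0.049511
P80 = (1/0.049511)² = 20.1974² = 407.94 µm

P80 = 407.9 µm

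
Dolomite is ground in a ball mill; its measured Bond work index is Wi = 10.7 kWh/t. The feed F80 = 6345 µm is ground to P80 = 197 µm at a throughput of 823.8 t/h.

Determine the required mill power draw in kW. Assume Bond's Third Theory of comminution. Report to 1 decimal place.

P = 5173.6 kW

W = 10 Wi (P80^-0.5 − F80^-0.5)
W = 10·10.7·(1/√197 − 1/√6345) = 10·10.7·(0.058693) = 6.2801 kWh/t
Power = W × throughput = 6.2801 kWh/t × 823.8 t/h = 5173.6 kW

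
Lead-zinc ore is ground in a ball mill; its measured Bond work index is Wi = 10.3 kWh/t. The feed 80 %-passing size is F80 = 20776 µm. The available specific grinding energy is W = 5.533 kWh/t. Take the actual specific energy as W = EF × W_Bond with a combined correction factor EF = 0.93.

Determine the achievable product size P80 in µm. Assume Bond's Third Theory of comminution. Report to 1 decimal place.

P80 = 238.9 µm

W = 10 Wi / √P80 − 10 Wi / √F80
W_Bond = W / EF = 5.533 / 0.93 = 5.9495 kWh/t
P80^-0.5 = F80^-0.5 + W_Bond/(10 Wi)
  = 5.9495/(10·10.3) + 1/√20776 = 0.057762 + 0.006938 = 0.064700
P80 = (1/0.064700)² = 15.4561² = 238.89 µm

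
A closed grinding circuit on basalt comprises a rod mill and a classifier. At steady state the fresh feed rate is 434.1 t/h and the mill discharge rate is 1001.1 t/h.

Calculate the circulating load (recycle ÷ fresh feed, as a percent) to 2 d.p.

Discharge = new feed + return, hence
R = M − F = 1001.1 − 434.1 = 567.0 t/h
CL = 100·R/F = 100·567.0/434.1 = 130.62 %

CL = 130.62 %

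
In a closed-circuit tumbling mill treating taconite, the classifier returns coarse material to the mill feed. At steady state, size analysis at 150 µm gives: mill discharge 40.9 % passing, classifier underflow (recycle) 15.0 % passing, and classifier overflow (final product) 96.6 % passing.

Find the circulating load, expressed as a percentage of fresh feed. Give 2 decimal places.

Mass balance on the −150 µm fraction:
d + r·d = r·u + o → r(d−u) = o−d
r = (96.6 − 40.9)/(40.9 − 15.0) = 55.7/25.9 = 2.1506
CL = 100·r = 215.06 %

CL = 215.06 %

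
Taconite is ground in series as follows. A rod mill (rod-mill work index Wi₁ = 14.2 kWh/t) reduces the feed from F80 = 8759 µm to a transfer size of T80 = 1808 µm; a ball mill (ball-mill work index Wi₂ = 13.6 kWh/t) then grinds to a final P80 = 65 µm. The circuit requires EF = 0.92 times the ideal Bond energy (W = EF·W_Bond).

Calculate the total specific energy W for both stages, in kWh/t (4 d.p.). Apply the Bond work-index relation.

Bond:  W = 10 Wi (1/√P − 1/√F)
Stage 1 (8759→1808 µm, Wi₁=14.2): W₁ = 10·14.2·(0.023518 − 0.010685) = 1.8223 kWh/t
Stage 2 (1808→65 µm, Wi₂=13.6): W₂ = 10·13.6·(0.124035 − 0.023518) = 13.6703 kWh/t
W = W₁ + W₂ = 1.8223 + 13.6703 = 15.4926 kWh/t
W_actual = 0.92 × 15.4926 = 14.2532 kWh/t

W = 14.2532 kWh/t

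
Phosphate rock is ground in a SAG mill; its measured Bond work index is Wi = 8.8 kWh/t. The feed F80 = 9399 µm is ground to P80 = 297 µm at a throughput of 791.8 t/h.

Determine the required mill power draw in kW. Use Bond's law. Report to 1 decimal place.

Bond:  W = 10 Wi (1/√P − 1/√F)
W = 10·8.8·(1/√297 − 1/√9399) = 10·8.8·(0.047711) = 4.1986 kWh/t
Power = W × throughput = 4.1986 kWh/t × 791.8 t/h = 3324.4 kW

P = 3324.4 kW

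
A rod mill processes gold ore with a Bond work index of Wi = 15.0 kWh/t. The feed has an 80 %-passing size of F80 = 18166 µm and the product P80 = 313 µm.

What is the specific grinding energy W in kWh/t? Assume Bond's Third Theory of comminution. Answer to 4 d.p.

W = 7.3656 kWh/t

W = 10 Wi (1/√P80 − 1/√F80)  [Bond]
1/√313 = 0.056523;  1/√18166 = 0.007419
W = 10·15.0·(0.056523 − 0.007419) = 7.3656 kWh/t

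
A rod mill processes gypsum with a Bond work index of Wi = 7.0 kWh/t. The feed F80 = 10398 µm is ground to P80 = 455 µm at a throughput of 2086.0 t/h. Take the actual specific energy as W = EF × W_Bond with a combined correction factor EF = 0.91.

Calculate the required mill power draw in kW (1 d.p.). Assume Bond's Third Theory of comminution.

Bond:  W = 10 Wi (1/√P − 1/√F)
W = 10·7.0·(1/√455 − 1/√10398) = 10·7.0·(0.037074) = 2.5952 kWh/t
With EF = 0.91: W = 2.5952·0.91 = 2.3616 kWh/t
P = W·T = 2.3616·2086.0 = 4926.3 kW

P = 4926.3 kW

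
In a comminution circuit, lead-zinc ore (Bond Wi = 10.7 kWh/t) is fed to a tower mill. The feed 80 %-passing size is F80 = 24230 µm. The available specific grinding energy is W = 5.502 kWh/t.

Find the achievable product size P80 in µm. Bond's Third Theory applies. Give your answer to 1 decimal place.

W = 10 Wi (1/√P80 − 1/√F80)  [Bond]
⇒ 1/√P80 = W/(10 Wi) + 1/√F80
  = 5.5020/(10·10.7) + 1/√24230 = 0.051421 + 0.006424 = 0.057845
P80 = (1/0.057845)² = 17.2876² = 298.86 µm

P80 = 298.9 µm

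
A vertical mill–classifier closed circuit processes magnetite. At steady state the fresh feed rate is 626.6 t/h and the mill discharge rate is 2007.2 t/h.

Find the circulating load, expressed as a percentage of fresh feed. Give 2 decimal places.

Discharge = new feed + return, hence
R = M − F = 2007.2 − 626.6 = 1380.6 t/h
CL = 100·R/F = 100·1380.6/626.6 = 220.33 %

CL = 220.33 %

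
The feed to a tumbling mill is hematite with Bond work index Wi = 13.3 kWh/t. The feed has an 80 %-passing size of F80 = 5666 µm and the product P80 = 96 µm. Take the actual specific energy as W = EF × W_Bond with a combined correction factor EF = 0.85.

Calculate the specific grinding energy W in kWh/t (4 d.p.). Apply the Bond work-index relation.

W = 10 Wi / √P80 − 10 Wi / √F80
1/√96 = 0.102062;  1/√5666 = 0.013285
W = 10·13.3·(0.102062 − 0.013285) = 11.8074 kWh/t
Apply correction: 11.8074 × 0.85 = 10.0362 kWh/t

W = 10.0362 kWh/t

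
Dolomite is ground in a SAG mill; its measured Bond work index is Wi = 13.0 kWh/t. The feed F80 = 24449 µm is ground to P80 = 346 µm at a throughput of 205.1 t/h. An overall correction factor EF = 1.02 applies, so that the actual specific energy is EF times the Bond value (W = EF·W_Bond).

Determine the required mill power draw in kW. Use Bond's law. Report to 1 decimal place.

P = 1288.1 kW

Bond: W = 10·Wi·(1/√P80 − 1/√F80)
W = 10·13.0·(1/√346 − 1/√24449) = 10·13.0·(0.047365) = 6.1574 kWh/t
Apply correction: 6.1574 × 1.02 = 6.2806 kWh/t
Power = W × throughput = 6.2806 kWh/t × 205.1 t/h = 1288.1 kW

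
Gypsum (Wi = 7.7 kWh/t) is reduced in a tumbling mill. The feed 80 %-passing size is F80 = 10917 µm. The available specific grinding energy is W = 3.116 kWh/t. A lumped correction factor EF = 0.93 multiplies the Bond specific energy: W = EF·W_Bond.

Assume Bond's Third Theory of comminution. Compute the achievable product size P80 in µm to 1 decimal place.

P80 = 354.9 µm

W = 10 Wi (1/√P80 − 1/√F80)  [Bond]
W_Bond = W / EF = 3.116 / 0.93 = 3.3505 kWh/t
P80^(−½) = W_Bond/(10 Wi) + F80^(−½)
  = 3.3505/(10·7.7) + 1/√10917 = 0.043513 + 0.009571 = 0.053084
P80 = (1/0.053084)² = 18.8380² = 354.87 µm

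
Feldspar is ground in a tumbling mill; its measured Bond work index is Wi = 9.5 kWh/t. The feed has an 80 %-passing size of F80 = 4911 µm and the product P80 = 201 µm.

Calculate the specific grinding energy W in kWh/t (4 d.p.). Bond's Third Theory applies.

W = 5.3452 kWh/t

Bond: W = 10·Wi·(1/√P80 − 1/√F80)
1/√201 = 0.070535;  1/√4911 = 0.014270
W = 10·9.5·(0.070535 − 0.014270) = 5.3452 kWh/t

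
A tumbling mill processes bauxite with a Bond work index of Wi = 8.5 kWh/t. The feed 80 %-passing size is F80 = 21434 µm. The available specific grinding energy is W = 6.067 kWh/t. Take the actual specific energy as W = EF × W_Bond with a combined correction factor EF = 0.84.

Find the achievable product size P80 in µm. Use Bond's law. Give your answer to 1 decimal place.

P80 = 118.7 µm

W = 10 Wi / √P80 − 10 Wi / √F80
W_Bond = W / EF = 6.067 / 0.84 = 7.2226 kWh/t
⇒ 1/√P80 = W_Bond/(10·Wi) + 1/√F80
  = 7.2226/(10·8.5) + 1/√21434 = 0.084972 + 0.006830 = 0.091802
P80 = (1/0.091802)² = 10.8930² = 118.66 µm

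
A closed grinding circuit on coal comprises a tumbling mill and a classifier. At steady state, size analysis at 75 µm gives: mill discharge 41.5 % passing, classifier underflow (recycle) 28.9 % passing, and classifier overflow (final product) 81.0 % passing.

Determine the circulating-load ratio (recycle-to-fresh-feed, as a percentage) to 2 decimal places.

CL = 313.49 %

Two-product formula at 75 µm:
r = (o − d)/(d − u)
r = (81.0 − 41.5)/(41.5 − 28.9) = 39.5/12.6 = 3.1349
CL = 100·r = 313.49 %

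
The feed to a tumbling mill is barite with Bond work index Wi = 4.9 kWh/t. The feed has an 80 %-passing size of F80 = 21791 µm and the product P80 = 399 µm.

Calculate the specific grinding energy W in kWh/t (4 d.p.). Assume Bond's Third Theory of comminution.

W = 2.1211 kWh/t

W = 10·Wi·[P80^(−½) − F80^(−½)]
1/√399 = 0.050063;  1/√21791 = 0.006774
W = 10·4.9·(0.050063 − 0.006774) = 2.1211 kWh/t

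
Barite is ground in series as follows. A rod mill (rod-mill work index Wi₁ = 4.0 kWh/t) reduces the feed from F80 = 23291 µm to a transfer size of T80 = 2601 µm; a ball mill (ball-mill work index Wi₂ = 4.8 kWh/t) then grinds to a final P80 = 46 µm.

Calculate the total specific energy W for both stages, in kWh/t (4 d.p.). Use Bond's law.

Bond:  W = 10 Wi (1/√P − 1/√F)
Stage 1 (23291→2601 µm, Wi₁=4.0): W₁ = 10·4.0·(0.019608 − 0.006552) = 0.5222 kWh/t
Stage 2 (2601→46 µm, Wi₂=4.8): W₂ = 10·4.8·(0.147442 − 0.019608) = 6.1360 kWh/t
W = W₁ + W₂ = 0.5222 + 6.1360 = 6.6583 kWh/t

W = 6.6583 kWh/t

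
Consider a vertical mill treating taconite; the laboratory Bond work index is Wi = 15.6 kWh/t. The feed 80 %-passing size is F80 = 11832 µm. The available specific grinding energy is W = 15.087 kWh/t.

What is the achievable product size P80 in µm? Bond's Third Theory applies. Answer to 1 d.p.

P80 = 89.2 µm

W = 10 Wi / √P80 − 10 Wi / √F80
⇒ 1/√P80 = W/(10·Wi) + 1/√F80
  = 15.0870/(10·15.6) + 1/√11832 = 0.096712 + 0.009193 = 0.105905
P80 = (1/0.105905)² = 9.4424² = 89.16 µm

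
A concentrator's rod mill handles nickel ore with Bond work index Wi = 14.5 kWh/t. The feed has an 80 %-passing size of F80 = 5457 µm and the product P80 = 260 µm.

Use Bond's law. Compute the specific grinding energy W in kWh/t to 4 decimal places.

W = 7.0297 kWh/t

Bond: W = 10·Wi·(1/√P80 − 1/√F80)
1/√260 = 0.062017;  1/√5457 = 0.013537
W = 10·14.5·(0.062017 − 0.013537) = 7.0297 kWh/t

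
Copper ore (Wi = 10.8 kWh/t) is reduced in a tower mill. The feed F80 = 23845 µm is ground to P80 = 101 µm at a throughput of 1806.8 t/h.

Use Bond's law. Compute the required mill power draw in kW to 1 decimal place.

W = 10·Wi·[P80^(−½) − F80^(−½)]
W = 10·10.8·(1/√101 − 1/√23845) = 10·10.8·(0.093028) = 10.0470 kWh/t
P_mill = W·ṁ = 10.0470·1806.8 = 18152.9 kW

P = 18152.9 kW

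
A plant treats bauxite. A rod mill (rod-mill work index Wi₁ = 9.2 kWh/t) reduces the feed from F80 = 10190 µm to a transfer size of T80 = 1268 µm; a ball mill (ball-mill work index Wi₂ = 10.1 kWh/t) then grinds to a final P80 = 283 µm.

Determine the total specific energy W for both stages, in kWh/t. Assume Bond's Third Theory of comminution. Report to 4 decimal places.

Bond:  W = 10 Wi (1/√P − 1/√F)
Stage 1 (10190→1268 µm, Wi₁=9.2): W₁ = 10·9.2·(0.028083 − 0.009906) = 1.6722 kWh/t
Stage 2 (1268→283 µm, Wi₂=10.1): W₂ = 10·10.1·(0.059444 − 0.028083) = 3.1675 kWh/t
W = W₁ + W₂ = 1.6722 + 3.1675 = 4.8397 kWh/t

W = 4.8397 kWh/t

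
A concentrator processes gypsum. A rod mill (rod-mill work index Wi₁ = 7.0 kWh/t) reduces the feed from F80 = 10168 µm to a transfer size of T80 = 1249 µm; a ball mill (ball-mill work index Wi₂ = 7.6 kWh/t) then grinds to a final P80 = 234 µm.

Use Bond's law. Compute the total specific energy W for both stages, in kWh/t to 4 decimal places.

W = 4.1043 kWh/t

W = 10 Wi (P80^-0.5 − F80^-0.5)
Stage 1 (10168→1249 µm, Wi₁=7.0): W₁ = 10·7.0·(0.028296 − 0.009917) = 1.2865 kWh/t
Stage 2 (1249→234 µm, Wi₂=7.6): W₂ = 10·7.6·(0.065372 − 0.028296) = 2.8178 kWh/t
W = W₁ + W₂ = 1.2865 + 2.8178 = 4.1043 kWh/t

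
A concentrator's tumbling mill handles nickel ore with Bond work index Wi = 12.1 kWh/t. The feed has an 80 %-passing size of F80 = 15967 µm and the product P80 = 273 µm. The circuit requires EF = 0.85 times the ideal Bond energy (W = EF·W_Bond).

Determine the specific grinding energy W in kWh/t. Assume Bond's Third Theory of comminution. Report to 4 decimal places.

W = 10·Wi·(P80^(-½) − F80^(-½))
1/√273 = 0.060523;  1/√15967 = 0.007914
W = 10·12.1·(0.060523 − 0.007914) = 6.3657 kWh/t
Apply correction: 6.3657 × 0.85 = 5.4108 kWh/t

W = 5.4108 kWh/t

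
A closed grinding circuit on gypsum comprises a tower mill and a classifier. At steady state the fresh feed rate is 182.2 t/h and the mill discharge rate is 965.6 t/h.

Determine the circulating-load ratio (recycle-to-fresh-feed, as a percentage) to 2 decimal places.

CL = 429.97 %

Steady state: M = F + R.
R = M − F = 965.6 − 182.2 = 783.4 t/h
CL = 100·R/F = 100·783.4/182.2 = 429.97 %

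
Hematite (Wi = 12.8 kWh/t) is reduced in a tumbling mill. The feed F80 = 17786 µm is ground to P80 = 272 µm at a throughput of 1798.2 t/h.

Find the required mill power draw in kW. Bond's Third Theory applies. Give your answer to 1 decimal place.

W = 10 Wi (P80^-0.5 − F80^-0.5)
W = 10·12.8·(1/√272 − 1/√17786) = 10·12.8·(0.053136) = 6.8014 kWh/t
P = W·T = 6.8014·1798.2 = 12230.2 kW

P = 12230.2 kW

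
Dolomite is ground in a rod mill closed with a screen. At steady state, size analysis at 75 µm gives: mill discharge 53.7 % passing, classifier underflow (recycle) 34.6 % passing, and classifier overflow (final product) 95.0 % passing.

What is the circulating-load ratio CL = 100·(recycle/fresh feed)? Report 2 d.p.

CL = 216.23 %

Classifier node, passing 75 µm:
r = (o − d)/(d − u)
r = (95.0 − 53.7)/(53.7 − 34.6) = 41.3/19.1 = 2.1623
CL = 100·r = 216.23 %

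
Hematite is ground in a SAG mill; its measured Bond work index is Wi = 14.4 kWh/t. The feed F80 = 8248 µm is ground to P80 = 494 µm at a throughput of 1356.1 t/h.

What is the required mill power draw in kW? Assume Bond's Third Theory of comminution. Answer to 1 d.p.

P = 6635.8 kW

Bond:  W = 10 Wi (1/√P − 1/√F)
W = 10·14.4·(1/√494 − 1/√8248) = 10·14.4·(0.033981) = 4.8933 kWh/t
P = W·T = 4.8933·1356.1 = 6635.8 kW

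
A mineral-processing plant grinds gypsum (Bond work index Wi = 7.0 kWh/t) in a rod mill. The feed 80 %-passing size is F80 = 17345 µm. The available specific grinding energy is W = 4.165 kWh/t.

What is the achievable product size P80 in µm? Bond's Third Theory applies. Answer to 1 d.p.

W = 10 Wi / √P80 − 10 Wi / √F80
1/√P80 = 1/√F80 + W/(10·Wi)
  = 4.1650/(10·7.0) + 1/√17345 = 0.059500 + 0.007593 = 0.067093
P80 = (1/0.067093)² = 14.9047² = 222.15 µm

P80 = 222.1 µm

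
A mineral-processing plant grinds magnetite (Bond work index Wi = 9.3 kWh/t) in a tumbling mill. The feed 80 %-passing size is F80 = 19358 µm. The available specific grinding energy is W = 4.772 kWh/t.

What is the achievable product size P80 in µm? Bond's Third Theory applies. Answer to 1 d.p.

P80 = 292.2 µm

W = 10 Wi / √P80 − 10 Wi / √F80
⇒ 1/√P80 = W/(10 Wi) + 1/√F80
  = 4.7720/(10·9.3) + 1/√19358 = 0.051312 + 0.007187 = 0.058499
P80 = (1/0.058499)² = 17.0943² = 292.21 µm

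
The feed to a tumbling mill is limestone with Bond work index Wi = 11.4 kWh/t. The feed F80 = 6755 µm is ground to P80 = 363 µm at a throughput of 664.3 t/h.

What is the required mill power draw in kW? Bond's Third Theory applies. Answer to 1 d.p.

P = 3053.4 kW

W = 10·Wi·(P80^(-½) − F80^(-½))
W = 10·11.4·(1/√363 − 1/√6755) = 10·11.4·(0.040319) = 4.5964 kWh/t
Power = W × throughput = 4.5964 kWh/t × 664.3 t/h = 3053.4 kW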